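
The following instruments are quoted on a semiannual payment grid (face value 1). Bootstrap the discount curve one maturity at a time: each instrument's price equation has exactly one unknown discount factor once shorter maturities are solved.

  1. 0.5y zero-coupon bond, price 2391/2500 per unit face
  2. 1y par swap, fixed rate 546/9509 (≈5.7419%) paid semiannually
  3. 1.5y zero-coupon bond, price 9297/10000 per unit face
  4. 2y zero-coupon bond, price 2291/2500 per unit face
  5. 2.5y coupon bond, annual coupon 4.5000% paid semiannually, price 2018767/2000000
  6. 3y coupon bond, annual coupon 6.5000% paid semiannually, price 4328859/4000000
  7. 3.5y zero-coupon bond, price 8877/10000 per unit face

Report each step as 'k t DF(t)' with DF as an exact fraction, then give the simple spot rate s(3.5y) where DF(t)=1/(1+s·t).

1 1/2 2391/2500
2 1 4727/5000
3 3/2 9297/10000
4 2 2291/2500
5 5/2 9047/10000
6 3 9017/10000
7 7/2 8877/10000
s(3.5y) = (1/(8877/10000) − 1)/(7/2) = 2246/62139 ≈ 3.6145%

step 1 [0.5y] zero: DF = P = 2391/2500 ≈ 0.956400
step 2 [1y] swap r/2=273/9509: DF=(1 − 273/9509·(0.956400))/(1+273/9509) = 4727/5000 ≈ 0.945400
step 3 [1.5y] zero: DF = P = 9297/10000 ≈ 0.929700
step 4 [2y] zero: DF = P = 2291/2500 ≈ 0.916400
step 5 [2.5y] bond c/2=9/400: DF=(2018767/2000000 − 9/400·(0.956400+0.945400+0.929700+0.916400))/(1+9/400) = 9047/10000 ≈ 0.904700
step 6 [3y] bond c/2=13/400: DF=(4328859/4000000 − 13/400·(0.956400+0.945400+0.929700+0.916400+0.904700))/(1+13/400) = 9017/10000 ≈ 0.901700
step 7 [3.5y] zero: DF = P = 8877/10000 ≈ 0.887700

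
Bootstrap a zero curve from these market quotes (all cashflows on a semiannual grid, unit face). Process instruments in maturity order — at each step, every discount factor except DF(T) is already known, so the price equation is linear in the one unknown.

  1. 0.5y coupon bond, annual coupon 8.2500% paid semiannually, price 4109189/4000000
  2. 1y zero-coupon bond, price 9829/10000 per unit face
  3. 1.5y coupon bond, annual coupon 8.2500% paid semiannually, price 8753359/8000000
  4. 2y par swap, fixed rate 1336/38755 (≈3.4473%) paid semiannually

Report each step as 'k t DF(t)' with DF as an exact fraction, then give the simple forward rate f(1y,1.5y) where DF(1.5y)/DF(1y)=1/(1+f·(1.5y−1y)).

step 1 [0.5y] bond c/2=33/800: DF=(4109189/4000000 − 33/800·(0))/(1+33/800) = 4933/5000 ≈ 0.986600
step 2 [1y] zero: DF = P = 9829/10000 ≈ 0.982900
step 3 [1.5y] bond c/2=33/800: DF=(8753359/8000000 − 33/800·(0.986600+0.982900))/(1+33/800) = 608/625 ≈ 0.972800
step 4 [2y] swap r/2=668/38755: DF=(1 − 668/38755·(0.986600+0.982900+0.972800))/(1+668/38755) = 2333/2500 ≈ 0.933200

1 1/2 4933/5000
2 1 9829/10000
3 3/2 608/625
4 2 2333/2500
f(1y,1.5y) = ((9829/10000)/(608/625) − 1)/(1/2) = 101/4864 ≈ 2.0765%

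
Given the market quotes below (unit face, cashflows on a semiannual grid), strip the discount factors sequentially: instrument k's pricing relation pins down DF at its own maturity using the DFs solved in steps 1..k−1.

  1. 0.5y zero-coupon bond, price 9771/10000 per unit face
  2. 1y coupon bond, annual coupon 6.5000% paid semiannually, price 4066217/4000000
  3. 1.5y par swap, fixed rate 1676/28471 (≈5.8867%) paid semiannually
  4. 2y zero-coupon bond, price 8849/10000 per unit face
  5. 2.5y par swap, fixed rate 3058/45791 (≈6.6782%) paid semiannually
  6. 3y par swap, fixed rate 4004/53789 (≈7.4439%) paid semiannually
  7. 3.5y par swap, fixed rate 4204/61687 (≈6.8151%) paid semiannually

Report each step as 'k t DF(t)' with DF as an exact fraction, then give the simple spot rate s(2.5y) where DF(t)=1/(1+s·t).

step 1 [0.5y] zero: DF = P = 9771/10000 ≈ 0.977100
step 2 [1y] bond c/2=13/400: DF=(4066217/4000000 − 13/400·(0.977100))/(1+13/400) = 4769/5000 ≈ 0.953800
step 3 [1.5y] swap r/2=838/28471: DF=(1 − 838/28471·(0.977100+0.953800))/(1+838/28471) = 4581/5000 ≈ 0.916200
step 4 [2y] zero: DF = P = 8849/10000 ≈ 0.884900
step 5 [2.5y] swap r/2=1529/45791: DF=(1 − 1529/45791·(0.977100+0.953800+0.916200+0.884900))/(1+1529/45791) = 8471/10000 ≈ 0.847100
step 6 [3y] swap r/2=2002/53789: DF=(1 − 2002/53789·(0.977100+0.953800+0.916200+0.884900+0.847100))/(1+2002/53789) = 3999/5000 ≈ 0.799800
step 7 [3.5y] swap r/2=2102/61687: DF=(1 − 2102/61687·(0.977100+0.953800+0.916200+0.884900+0.847100+0.799800))/(1+2102/61687) = 3949/5000 ≈ 0.789800

1 1/2 9771/10000
2 1 4769/5000
3 3/2 4581/5000
4 2 8849/10000
5 5/2 8471/10000
6 3 3999/5000
7 7/2 3949/5000
s(2.5y) = (1/(8471/10000) − 1)/(5/2) = 3058/42355 ≈ 7.2199%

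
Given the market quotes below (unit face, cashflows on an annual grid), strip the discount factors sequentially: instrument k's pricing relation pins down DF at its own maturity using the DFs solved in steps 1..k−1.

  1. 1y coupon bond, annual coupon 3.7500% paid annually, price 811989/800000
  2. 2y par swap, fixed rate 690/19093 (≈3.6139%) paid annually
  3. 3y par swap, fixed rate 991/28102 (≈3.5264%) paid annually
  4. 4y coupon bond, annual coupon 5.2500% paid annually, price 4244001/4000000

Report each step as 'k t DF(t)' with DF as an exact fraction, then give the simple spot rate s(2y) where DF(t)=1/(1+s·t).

1 1 9783/10000
2 2 931/1000
3 3 9009/10000
4 4 8679/10000
s(2y) = (1/(931/1000) − 1)/(2) = 69/1862 ≈ 3.7057%

step 1 [1y] bond c/1=3/80: DF=(811989/800000 − 3/80·(0))/(1+3/80) = 9783/10000 ≈ 0.978300
step 2 [2y] swap r/1=690/19093: DF=(1 − 690/19093·(0.978300))/(1+690/19093) = 931/1000 ≈ 0.931000
step 3 [3y] swap r/1=991/28102: DF=(1 − 991/28102·(0.978300+0.931000))/(1+991/28102) = 9009/10000 ≈ 0.900900
step 4 [4y] bond c/1=21/400: DF=(4244001/4000000 − 21/400·(0.978300+0.931000+0.900900))/(1+21/400) = 8679/10000 ≈ 0.867900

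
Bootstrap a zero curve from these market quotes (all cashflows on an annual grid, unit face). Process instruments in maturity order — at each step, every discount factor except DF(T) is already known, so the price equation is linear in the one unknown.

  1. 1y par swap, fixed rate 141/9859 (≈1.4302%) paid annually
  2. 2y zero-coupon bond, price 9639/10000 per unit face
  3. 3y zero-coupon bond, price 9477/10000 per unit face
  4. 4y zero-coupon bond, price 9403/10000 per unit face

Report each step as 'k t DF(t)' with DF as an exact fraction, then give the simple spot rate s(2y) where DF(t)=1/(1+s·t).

1 1 9859/10000
2 2 9639/10000
3 3 9477/10000
4 4 9403/10000
s(2y) = (1/(9639/10000) − 1)/(2) = 361/19278 ≈ 1.8726%

step 1 [1y] swap r/1=141/9859: DF=(1 − 141/9859·(0))/(1+141/9859) = 9859/10000 ≈ 0.985900
step 2 [2y] zero: DF = P = 9639/10000 ≈ 0.963900
step 3 [3y] zero: DF = P = 9477/10000 ≈ 0.947700
step 4 [4y] zero: DF = P = 9403/10000 ≈ 0.940300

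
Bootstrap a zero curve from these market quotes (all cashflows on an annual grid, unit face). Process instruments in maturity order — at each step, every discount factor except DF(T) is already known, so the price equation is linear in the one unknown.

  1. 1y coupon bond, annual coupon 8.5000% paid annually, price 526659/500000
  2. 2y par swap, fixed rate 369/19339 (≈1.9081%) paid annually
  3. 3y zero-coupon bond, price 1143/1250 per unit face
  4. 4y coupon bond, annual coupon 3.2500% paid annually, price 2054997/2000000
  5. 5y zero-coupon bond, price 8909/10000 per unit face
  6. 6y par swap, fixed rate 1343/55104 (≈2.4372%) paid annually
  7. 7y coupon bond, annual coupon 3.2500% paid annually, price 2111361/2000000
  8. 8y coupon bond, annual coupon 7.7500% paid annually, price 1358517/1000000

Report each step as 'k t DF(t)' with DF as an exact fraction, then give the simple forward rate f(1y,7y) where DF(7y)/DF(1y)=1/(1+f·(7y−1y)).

1 1 2427/2500
2 2 9631/10000
3 3 1143/1250
4 4 1811/2000
5 5 8909/10000
6 6 8657/10000
7 7 849/1000
8 8 4017/5000
f(1y,7y) = ((2427/2500)/(849/1000) − 1)/(6) = 203/8490 ≈ 2.3910%

step 1 [1y] bond c/1=17/200: DF=(526659/500000 − 17/200·(0))/(1+17/200) = 2427/2500 ≈ 0.970800
step 2 [2y] swap r/1=369/19339: DF=(1 − 369/19339·(0.970800))/(1+369/19339) = 9631/10000 ≈ 0.963100
step 3 [3y] zero: DF = P = 1143/1250 ≈ 0.914400
step 4 [4y] bond c/1=13/400: DF=(2054997/2000000 − 13/400·(0.970800+0.963100+0.914400))/(1+13/400) = 1811/2000 ≈ 0.905500
step 5 [5y] zero: DF = P = 8909/10000 ≈ 0.890900
step 6 [6y] swap r/1=1343/55104: DF=(1 − 1343/55104·(0.970800+0.963100+0.914400+0.905500+0.890900))/(1+1343/55104) = 8657/10000 ≈ 0.865700
step 7 [7y] bond c/1=13/400: DF=(2111361/2000000 − 13/400·(0.970800+0.963100+0.914400+0.905500+0.890900+0.865700))/(1+13/400) = 849/1000 ≈ 0.849000
step 8 [8y] bond c/1=31/400: DF=(1358517/1000000 − 31/400·(0.970800+0.963100+0.914400+0.905500+0.890900+0.865700+0.849000))/(1+31/400) = 4017/5000 ≈ 0.803400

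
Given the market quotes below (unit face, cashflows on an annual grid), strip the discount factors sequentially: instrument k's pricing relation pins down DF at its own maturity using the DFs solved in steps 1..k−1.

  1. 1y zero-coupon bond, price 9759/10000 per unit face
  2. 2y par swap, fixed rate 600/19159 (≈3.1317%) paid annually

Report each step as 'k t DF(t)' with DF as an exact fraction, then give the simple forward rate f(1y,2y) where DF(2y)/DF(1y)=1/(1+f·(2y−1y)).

step 1 [1y] zero: DF = P = 9759/10000 ≈ 0.975900
step 2 [2y] swap r/1=600/19159: DF=(1 − 600/19159·(0.975900))/(1+600/19159) = 47/50 ≈ 0.940000

1 1 9759/10000
2 2 47/50
f(1y,2y) = ((9759/10000)/(47/50) − 1)/(1) = 359/9400 ≈ 3.8191%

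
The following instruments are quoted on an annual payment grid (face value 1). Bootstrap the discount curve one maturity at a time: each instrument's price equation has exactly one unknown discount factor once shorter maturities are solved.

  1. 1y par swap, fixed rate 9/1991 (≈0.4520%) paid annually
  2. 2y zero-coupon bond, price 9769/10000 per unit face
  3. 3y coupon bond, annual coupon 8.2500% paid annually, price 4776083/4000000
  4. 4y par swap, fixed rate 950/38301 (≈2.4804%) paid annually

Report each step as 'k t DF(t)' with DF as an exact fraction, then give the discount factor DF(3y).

1 1 1991/2000
2 2 9769/10000
3 3 9527/10000
4 4 181/200
DF(3y) = 9527/10000 ≈ 0.952700

step 1 [1y] swap r/1=9/1991: DF=(1 − 9/1991·(0))/(1+9/1991) = 1991/2000 ≈ 0.995500
step 2 [2y] zero: DF = P = 9769/10000 ≈ 0.976900
step 3 [3y] bond c/1=33/400: DF=(4776083/4000000 − 33/400·(0.995500+0.976900))/(1+33/400) = 9527/10000 ≈ 0.952700
step 4 [4y] swap r/1=950/38301: DF=(1 − 950/38301·(0.995500+0.976900+0.952700))/(1+950/38301) = 181/200 ≈ 0.905000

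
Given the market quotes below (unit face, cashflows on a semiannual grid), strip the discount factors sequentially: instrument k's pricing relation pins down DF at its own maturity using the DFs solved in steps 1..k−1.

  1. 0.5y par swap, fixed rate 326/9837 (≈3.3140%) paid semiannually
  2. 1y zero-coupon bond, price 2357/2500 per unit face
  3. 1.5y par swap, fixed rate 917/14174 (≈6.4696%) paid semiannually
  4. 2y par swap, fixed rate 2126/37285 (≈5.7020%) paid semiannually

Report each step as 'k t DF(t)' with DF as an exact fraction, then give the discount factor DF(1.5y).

1 1/2 9837/10000
2 1 2357/2500
3 3/2 9083/10000
4 2 8937/10000
DF(1.5y) = 9083/10000 ≈ 0.908300

step 1 [0.5y] swap r/2=163/9837: DF=(1 − 163/9837·(0))/(1+163/9837) = 9837/10000 ≈ 0.983700
step 2 [1y] zero: DF = P = 2357/2500 ≈ 0.942800
step 3 [1.5y] swap r/2=917/28348: DF=(1 − 917/28348·(0.983700+0.942800))/(1+917/28348) = 9083/10000 ≈ 0.908300
step 4 [2y] swap r/2=1063/37285: DF=(1 − 1063/37285·(0.983700+0.942800+0.908300))/(1+1063/37285) = 8937/10000 ≈ 0.893700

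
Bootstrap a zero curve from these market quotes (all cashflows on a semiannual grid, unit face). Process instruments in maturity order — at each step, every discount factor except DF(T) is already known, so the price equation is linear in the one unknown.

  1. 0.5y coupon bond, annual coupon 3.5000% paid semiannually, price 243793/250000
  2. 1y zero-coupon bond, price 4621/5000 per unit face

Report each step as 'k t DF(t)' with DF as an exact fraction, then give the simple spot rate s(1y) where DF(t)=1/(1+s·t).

step 1 [0.5y] bond c/2=7/400: DF=(243793/250000 − 7/400·(0))/(1+7/400) = 599/625 ≈ 0.958400
step 2 [1y] zero: DF = P = 4621/5000 ≈ 0.924200

1 1/2 599/625
2 1 4621/5000
s(1y) = (1/(4621/5000) − 1)/(1) = 379/4621 ≈ 8.2017%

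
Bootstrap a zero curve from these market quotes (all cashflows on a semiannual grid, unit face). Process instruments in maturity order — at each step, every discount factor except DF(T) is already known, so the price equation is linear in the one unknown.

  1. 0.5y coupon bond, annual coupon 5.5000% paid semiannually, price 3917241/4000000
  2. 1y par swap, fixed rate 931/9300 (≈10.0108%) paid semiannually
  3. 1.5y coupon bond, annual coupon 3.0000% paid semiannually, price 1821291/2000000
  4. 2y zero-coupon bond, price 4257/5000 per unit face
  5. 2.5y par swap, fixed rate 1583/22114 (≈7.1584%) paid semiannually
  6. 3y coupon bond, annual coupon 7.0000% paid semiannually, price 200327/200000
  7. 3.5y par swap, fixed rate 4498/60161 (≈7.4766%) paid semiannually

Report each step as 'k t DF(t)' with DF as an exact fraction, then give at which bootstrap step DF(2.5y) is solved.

step 1 [0.5y] bond c/2=11/400: DF=(3917241/4000000 − 11/400·(0))/(1+11/400) = 9531/10000 ≈ 0.953100
step 2 [1y] swap r/2=931/18600: DF=(1 − 931/18600·(0.953100))/(1+931/18600) = 9069/10000 ≈ 0.906900
step 3 [1.5y] bond c/2=3/200: DF=(1821291/2000000 − 3/200·(0.953100+0.906900))/(1+3/200) = 8697/10000 ≈ 0.869700
step 4 [2y] zero: DF = P = 4257/5000 ≈ 0.851400
step 5 [2.5y] swap r/2=1583/44228: DF=(1 − 1583/44228·(0.953100+0.906900+0.869700+0.851400))/(1+1583/44228) = 8417/10000 ≈ 0.841700
step 6 [3y] bond c/2=7/200: DF=(200327/200000 − 7/200·(0.953100+0.906900+0.869700+0.851400+0.841700))/(1+7/200) = 4091/5000 ≈ 0.818200
step 7 [3.5y] swap r/2=2249/60161: DF=(1 − 2249/60161·(0.953100+0.906900+0.869700+0.851400+0.841700+0.818200))/(1+2249/60161) = 7751/10000 ≈ 0.775100

1 1/2 9531/10000
2 1 9069/10000
3 3/2 8697/10000
4 2 4257/5000
5 5/2 8417/10000
6 3 4091/5000
7 7/2 7751/10000
DF(2.5y) is solved at step 5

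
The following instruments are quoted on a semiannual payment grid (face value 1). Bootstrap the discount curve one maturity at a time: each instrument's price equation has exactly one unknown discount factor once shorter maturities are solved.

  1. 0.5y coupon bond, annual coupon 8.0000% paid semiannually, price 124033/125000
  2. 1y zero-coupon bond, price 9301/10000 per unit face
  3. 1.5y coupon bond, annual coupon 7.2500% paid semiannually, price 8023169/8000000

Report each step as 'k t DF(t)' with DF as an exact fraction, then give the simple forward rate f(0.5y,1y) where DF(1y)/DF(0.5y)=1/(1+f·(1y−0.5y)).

1 1/2 9541/10000
2 1 9301/10000
3 3/2 9019/10000
f(0.5y,1y) = ((9541/10000)/(9301/10000) − 1)/(1/2) = 480/9301 ≈ 5.1607%

step 1 [0.5y] bond c/2=1/25: DF=(124033/125000 − 1/25·(0))/(1+1/25) = 9541/10000 ≈ 0.954100
step 2 [1y] zero: DF = P = 9301/10000 ≈ 0.930100
step 3 [1.5y] bond c/2=29/800: DF=(8023169/8000000 − 29/800·(0.954100+0.930100))/(1+29/800) = 9019/10000 ≈ 0.901900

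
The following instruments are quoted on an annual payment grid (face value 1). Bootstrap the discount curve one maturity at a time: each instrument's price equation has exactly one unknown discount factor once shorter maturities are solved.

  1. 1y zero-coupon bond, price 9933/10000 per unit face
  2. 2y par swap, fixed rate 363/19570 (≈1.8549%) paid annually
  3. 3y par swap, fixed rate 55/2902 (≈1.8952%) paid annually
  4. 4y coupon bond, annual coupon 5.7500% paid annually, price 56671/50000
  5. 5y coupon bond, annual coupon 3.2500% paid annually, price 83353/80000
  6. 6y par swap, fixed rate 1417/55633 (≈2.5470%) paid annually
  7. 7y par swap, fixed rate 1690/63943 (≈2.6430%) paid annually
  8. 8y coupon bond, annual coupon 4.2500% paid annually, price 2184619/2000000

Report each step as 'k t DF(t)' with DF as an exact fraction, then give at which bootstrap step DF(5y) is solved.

step 1 [1y] zero: DF = P = 9933/10000 ≈ 0.993300
step 2 [2y] swap r/1=363/19570: DF=(1 − 363/19570·(0.993300))/(1+363/19570) = 9637/10000 ≈ 0.963700
step 3 [3y] swap r/1=55/2902: DF=(1 − 55/2902·(0.993300+0.963700))/(1+55/2902) = 189/200 ≈ 0.945000
step 4 [4y] bond c/1=23/400: DF=(56671/50000 − 23/400·(0.993300+0.963700+0.945000))/(1+23/400) = 457/500 ≈ 0.914000
step 5 [5y] bond c/1=13/400: DF=(83353/80000 − 13/400·(0.993300+0.963700+0.945000+0.914000))/(1+13/400) = 889/1000 ≈ 0.889000
step 6 [6y] swap r/1=1417/55633: DF=(1 − 1417/55633·(0.993300+0.963700+0.945000+0.914000+0.889000))/(1+1417/55633) = 8583/10000 ≈ 0.858300
step 7 [7y] swap r/1=1690/63943: DF=(1 − 1690/63943·(0.993300+0.963700+0.945000+0.914000+0.889000+0.858300))/(1+1690/63943) = 831/1000 ≈ 0.831000
step 8 [8y] bond c/1=17/400: DF=(2184619/2000000 − 17/400·(0.993300+0.963700+0.945000+0.914000+0.889000+0.858300+0.831000))/(1+17/400) = 7871/10000 ≈ 0.787100

1 1 9933/10000
2 2 9637/10000
3 3 189/200
4 4 457/500
5 5 889/1000
6 6 8583/10000
7 7 831/1000
8 8 7871/10000
DF(5y) is solved at step 5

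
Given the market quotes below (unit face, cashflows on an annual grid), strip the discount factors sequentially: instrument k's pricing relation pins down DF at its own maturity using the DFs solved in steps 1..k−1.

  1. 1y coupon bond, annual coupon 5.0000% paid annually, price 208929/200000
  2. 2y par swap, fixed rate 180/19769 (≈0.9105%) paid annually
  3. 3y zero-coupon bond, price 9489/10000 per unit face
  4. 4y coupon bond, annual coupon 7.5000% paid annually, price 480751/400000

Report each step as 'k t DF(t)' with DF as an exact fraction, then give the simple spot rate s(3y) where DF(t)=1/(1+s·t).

1 1 9949/10000
2 2 491/500
3 3 9489/10000
4 4 9139/10000
s(3y) = (1/(9489/10000) − 1)/(3) = 511/28467 ≈ 1.7951%

step 1 [1y] bond c/1=1/20: DF=(208929/200000 − 1/20·(0))/(1+1/20) = 9949/10000 ≈ 0.994900
step 2 [2y] swap r/1=180/19769: DF=(1 − 180/19769·(0.994900))/(1+180/19769) = 491/500 ≈ 0.982000
step 3 [3y] zero: DF = P = 9489/10000 ≈ 0.948900
step 4 [4y] bond c/1=3/40: DF=(480751/400000 − 3/40·(0.994900+0.982000+0.948900))/(1+3/40) = 9139/10000 ≈ 0.913900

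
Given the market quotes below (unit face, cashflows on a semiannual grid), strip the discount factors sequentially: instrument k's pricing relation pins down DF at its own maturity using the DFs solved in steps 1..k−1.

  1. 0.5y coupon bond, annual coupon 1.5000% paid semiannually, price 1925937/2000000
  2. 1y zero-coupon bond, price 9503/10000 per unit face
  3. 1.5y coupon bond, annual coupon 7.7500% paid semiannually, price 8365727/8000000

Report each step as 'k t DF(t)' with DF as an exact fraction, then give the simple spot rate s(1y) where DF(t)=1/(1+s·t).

step 1 [0.5y] bond c/2=3/400: DF=(1925937/2000000 − 3/400·(0))/(1+3/400) = 4779/5000 ≈ 0.955800
step 2 [1y] zero: DF = P = 9503/10000 ≈ 0.950300
step 3 [1.5y] bond c/2=31/800: DF=(8365727/8000000 − 31/800·(0.955800+0.950300))/(1+31/800) = 2339/2500 ≈ 0.935600

1 1/2 4779/5000
2 1 9503/10000
3 3/2 2339/2500
s(1y) = (1/(9503/10000) − 1)/(1) = 497/9503 ≈ 5.2299%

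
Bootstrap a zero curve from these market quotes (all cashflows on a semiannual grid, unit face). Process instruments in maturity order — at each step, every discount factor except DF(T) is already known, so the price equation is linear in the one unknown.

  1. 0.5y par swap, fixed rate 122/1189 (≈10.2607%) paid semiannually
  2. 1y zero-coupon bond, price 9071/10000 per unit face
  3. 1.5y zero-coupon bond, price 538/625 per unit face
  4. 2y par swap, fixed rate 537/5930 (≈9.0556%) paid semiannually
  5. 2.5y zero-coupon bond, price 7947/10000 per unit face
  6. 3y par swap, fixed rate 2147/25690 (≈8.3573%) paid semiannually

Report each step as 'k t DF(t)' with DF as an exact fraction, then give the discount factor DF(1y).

step 1 [0.5y] swap r/2=61/1189: DF=(1 − 61/1189·(0))/(1+61/1189) = 1189/1250 ≈ 0.951200
step 2 [1y] zero: DF = P = 9071/10000 ≈ 0.907100
step 3 [1.5y] zero: DF = P = 538/625 ≈ 0.860800
step 4 [2y] swap r/2=537/11860: DF=(1 − 537/11860·(0.951200+0.907100+0.860800))/(1+537/11860) = 8389/10000 ≈ 0.838900
step 5 [2.5y] zero: DF = P = 7947/10000 ≈ 0.794700
step 6 [3y] swap r/2=2147/51380: DF=(1 − 2147/51380·(0.951200+0.907100+0.860800+0.838900+0.794700))/(1+2147/51380) = 7853/10000 ≈ 0.785300

1 1/2 1189/1250
2 1 9071/10000
3 3/2 538/625
4 2 8389/10000
5 5/2 7947/10000
6 3 7853/10000
DF(1y) = 9071/10000 ≈ 0.907100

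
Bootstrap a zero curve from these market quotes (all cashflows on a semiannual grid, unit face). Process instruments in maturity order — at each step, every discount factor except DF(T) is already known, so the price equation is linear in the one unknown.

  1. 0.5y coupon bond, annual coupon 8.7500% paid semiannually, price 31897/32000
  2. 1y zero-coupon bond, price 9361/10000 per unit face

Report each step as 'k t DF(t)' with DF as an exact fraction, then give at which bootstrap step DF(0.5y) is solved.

step 1 [0.5y] bond c/2=7/160: DF=(31897/32000 − 7/160·(0))/(1+7/160) = 191/200 ≈ 0.955000
step 2 [1y] zero: DF = P = 9361/10000 ≈ 0.936100

1 1/2 191/200
2 1 9361/10000
DF(0.5y) is solved at step 1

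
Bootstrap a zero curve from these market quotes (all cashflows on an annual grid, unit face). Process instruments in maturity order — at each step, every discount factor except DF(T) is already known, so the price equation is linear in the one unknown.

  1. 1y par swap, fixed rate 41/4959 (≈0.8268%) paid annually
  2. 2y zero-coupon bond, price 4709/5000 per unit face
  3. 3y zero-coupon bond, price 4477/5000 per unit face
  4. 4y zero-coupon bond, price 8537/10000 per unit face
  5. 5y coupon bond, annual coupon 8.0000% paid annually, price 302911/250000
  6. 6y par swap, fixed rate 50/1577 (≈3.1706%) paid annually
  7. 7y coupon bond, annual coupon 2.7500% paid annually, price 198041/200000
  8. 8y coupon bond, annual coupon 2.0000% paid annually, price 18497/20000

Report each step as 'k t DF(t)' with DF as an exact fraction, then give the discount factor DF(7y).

1 1 4959/5000
2 2 4709/5000
3 3 4477/5000
4 4 8537/10000
5 5 8491/10000
6 6 83/100
7 7 4101/5000
8 8 1571/2000
DF(7y) = 4101/5000 ≈ 0.820200

step 1 [1y] swap r/1=41/4959: DF=(1 − 41/4959·(0))/(1+41/4959) = 4959/5000 ≈ 0.991800
step 2 [2y] zero: DF = P = 4709/5000 ≈ 0.941800
step 3 [3y] zero: DF = P = 4477/5000 ≈ 0.895400
step 4 [4y] zero: DF = P = 8537/10000 ≈ 0.853700
step 5 [5y] bond c/1=2/25: DF=(302911/250000 − 2/25·(0.991800+0.941800+0.895400+0.853700))/(1+2/25) = 8491/10000 ≈ 0.849100
step 6 [6y] swap r/1=50/1577: DF=(1 − 50/1577·(0.991800+0.941800+0.895400+0.853700+0.849100))/(1+50/1577) = 83/100 ≈ 0.830000
step 7 [7y] bond c/1=11/400: DF=(198041/200000 − 11/400·(0.991800+0.941800+0.895400+0.853700+0.849100+0.830000))/(1+11/400) = 4101/5000 ≈ 0.820200
step 8 [8y] bond c/1=1/50: DF=(18497/20000 − 1/50·(0.991800+0.941800+0.895400+0.853700+0.849100+0.830000+0.820200))/(1+1/50) = 1571/2000 ≈ 0.785500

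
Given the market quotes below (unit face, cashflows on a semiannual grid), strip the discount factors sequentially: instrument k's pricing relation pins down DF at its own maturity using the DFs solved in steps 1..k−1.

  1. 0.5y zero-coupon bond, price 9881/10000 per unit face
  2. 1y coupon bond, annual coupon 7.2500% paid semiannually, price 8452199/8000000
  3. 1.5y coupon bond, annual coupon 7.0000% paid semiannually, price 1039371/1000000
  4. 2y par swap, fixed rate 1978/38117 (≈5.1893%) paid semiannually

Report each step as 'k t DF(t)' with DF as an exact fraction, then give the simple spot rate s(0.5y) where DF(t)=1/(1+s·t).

1 1/2 9881/10000
2 1 197/200
3 3/2 15/16
4 2 9011/10000
s(0.5y) = (1/(9881/10000) − 1)/(1/2) = 238/9881 ≈ 2.4087%

step 1 [0.5y] zero: DF = P = 9881/10000 ≈ 0.988100
step 2 [1y] bond c/2=29/800: DF=(8452199/8000000 − 29/800·(0.988100))/(1+29/800) = 197/200 ≈ 0.985000
step 3 [1.5y] bond c/2=7/200: DF=(1039371/1000000 − 7/200·(0.988100+0.985000))/(1+7/200) = 15/16 ≈ 0.937500
step 4 [2y] swap r/2=989/38117: DF=(1 − 989/38117·(0.988100+0.985000+0.937500))/(1+989/38117) = 9011/10000 ≈ 0.901100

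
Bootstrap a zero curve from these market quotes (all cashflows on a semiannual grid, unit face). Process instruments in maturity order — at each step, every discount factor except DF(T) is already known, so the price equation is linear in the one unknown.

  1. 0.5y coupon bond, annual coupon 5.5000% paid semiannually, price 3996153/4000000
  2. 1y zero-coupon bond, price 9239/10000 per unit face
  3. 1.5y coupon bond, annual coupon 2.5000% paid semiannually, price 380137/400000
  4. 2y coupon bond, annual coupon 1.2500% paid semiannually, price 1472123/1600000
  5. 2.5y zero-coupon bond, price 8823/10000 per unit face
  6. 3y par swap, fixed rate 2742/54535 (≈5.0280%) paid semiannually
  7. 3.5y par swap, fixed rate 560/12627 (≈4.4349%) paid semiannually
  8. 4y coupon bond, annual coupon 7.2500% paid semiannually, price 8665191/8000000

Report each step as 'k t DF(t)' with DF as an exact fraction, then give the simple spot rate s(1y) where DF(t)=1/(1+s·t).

step 1 [0.5y] bond c/2=11/400: DF=(3996153/4000000 − 11/400·(0))/(1+11/400) = 9723/10000 ≈ 0.972300
step 2 [1y] zero: DF = P = 9239/10000 ≈ 0.923900
step 3 [1.5y] bond c/2=1/80: DF=(380137/400000 − 1/80·(0.972300+0.923900))/(1+1/80) = 572/625 ≈ 0.915200
step 4 [2y] bond c/2=1/160: DF=(1472123/1600000 − 1/160·(0.972300+0.923900+0.915200))/(1+1/160) = 8969/10000 ≈ 0.896900
step 5 [2.5y] zero: DF = P = 8823/10000 ≈ 0.882300
step 6 [3y] swap r/2=1371/54535: DF=(1 − 1371/54535·(0.972300+0.923900+0.915200+0.896900+0.882300))/(1+1371/54535) = 8629/10000 ≈ 0.862900
step 7 [3.5y] swap r/2=280/12627: DF=(1 − 280/12627·(0.972300+0.923900+0.915200+0.896900+0.882300+0.862900))/(1+280/12627) = 43/50 ≈ 0.860000
step 8 [4y] bond c/2=29/800: DF=(8665191/8000000 − 29/800·(0.972300+0.923900+0.915200+0.896900+0.882300+0.862900+0.860000))/(1+29/800) = 2061/2500 ≈ 0.824400

1 1/2 9723/10000
2 1 9239/10000
3 3/2 572/625
4 2 8969/10000
5 5/2 8823/10000
6 3 8629/10000
7 7/2 43/50
8 4 2061/2500
s(1y) = (1/(9239/10000) − 1)/(1) = 761/9239 ≈ 8.2368%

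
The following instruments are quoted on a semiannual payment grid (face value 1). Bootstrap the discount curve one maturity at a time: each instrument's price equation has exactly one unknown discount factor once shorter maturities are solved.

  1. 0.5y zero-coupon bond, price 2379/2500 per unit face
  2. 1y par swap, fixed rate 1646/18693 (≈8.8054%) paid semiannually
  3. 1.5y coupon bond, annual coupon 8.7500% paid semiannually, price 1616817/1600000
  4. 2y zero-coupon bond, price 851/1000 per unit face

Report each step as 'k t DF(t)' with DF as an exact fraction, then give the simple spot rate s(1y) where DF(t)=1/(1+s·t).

step 1 [0.5y] zero: DF = P = 2379/2500 ≈ 0.951600
step 2 [1y] swap r/2=823/18693: DF=(1 − 823/18693·(0.951600))/(1+823/18693) = 9177/10000 ≈ 0.917700
step 3 [1.5y] bond c/2=7/160: DF=(1616817/1600000 − 7/160·(0.951600+0.917700))/(1+7/160) = 4449/5000 ≈ 0.889800
step 4 [2y] zero: DF = P = 851/1000 ≈ 0.851000

1 1/2 2379/2500
2 1 9177/10000
3 3/2 4449/5000
4 2 851/1000
s(1y) = (1/(9177/10000) − 1)/(1) = 823/9177 ≈ 8.9681%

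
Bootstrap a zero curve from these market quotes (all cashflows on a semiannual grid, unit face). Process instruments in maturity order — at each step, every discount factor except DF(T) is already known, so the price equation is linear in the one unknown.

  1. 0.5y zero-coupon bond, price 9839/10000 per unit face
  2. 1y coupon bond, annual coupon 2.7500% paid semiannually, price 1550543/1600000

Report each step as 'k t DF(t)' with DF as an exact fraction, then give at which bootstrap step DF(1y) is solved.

step 1 [0.5y] zero: DF = P = 9839/10000 ≈ 0.983900
step 2 [1y] bond c/2=11/800: DF=(1550543/1600000 − 11/800·(0.983900))/(1+11/800) = 4713/5000 ≈ 0.942600

1 1/2 9839/10000
2 1 4713/5000
DF(1y) is solved at step 2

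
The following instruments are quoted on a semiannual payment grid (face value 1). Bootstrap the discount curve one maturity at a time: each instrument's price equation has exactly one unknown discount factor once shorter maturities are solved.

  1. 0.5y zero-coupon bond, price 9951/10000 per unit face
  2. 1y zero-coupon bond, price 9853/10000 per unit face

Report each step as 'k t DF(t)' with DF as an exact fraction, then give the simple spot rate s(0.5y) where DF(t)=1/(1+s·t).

1 1/2 9951/10000
2 1 9853/10000
s(0.5y) = (1/(9951/10000) − 1)/(1/2) = 98/9951 ≈ 0.9848%

step 1 [0.5y] zero: DF = P = 9951/10000 ≈ 0.995100
step 2 [1y] zero: DF = P = 9853/10000 ≈ 0.985300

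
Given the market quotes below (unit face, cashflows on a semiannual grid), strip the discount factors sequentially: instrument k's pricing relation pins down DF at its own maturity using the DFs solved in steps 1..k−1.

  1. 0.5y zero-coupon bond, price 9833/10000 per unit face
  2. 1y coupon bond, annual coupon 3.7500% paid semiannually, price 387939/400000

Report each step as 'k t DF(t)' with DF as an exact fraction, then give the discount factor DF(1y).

1 1/2 9833/10000
2 1 9339/10000
DF(1y) = 9339/10000 ≈ 0.933900

step 1 [0.5y] zero: DF = P = 9833/10000 ≈ 0.983300
step 2 [1y] bond c/2=3/160: DF=(387939/400000 − 3/160·(0.983300))/(1+3/160) = 9339/10000 ≈ 0.933900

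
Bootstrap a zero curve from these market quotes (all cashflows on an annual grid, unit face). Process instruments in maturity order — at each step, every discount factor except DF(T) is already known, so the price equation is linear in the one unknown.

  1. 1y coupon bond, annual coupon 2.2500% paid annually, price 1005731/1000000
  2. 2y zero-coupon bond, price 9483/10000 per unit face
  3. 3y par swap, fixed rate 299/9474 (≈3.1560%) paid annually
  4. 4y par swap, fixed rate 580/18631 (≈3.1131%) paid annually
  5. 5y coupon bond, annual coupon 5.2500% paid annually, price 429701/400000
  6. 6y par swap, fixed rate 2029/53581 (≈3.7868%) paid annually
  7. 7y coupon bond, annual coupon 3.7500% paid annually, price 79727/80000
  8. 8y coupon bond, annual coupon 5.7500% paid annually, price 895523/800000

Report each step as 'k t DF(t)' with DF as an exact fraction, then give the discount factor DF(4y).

1 1 2459/2500
2 2 9483/10000
3 3 9103/10000
4 4 221/250
5 5 2087/2500
6 6 7971/10000
7 7 7669/10000
8 8 1451/2000
DF(4y) = 221/250 ≈ 0.884000

step 1 [1y] bond c/1=9/400: DF=(1005731/1000000 − 9/400·(0))/(1+9/400) = 2459/2500 ≈ 0.983600
step 2 [2y] zero: DF = P = 9483/10000 ≈ 0.948300
step 3 [3y] swap r/1=299/9474: DF=(1 − 299/9474·(0.983600+0.948300))/(1+299/9474) = 9103/10000 ≈ 0.910300
step 4 [4y] swap r/1=580/18631: DF=(1 − 580/18631·(0.983600+0.948300+0.910300))/(1+580/18631) = 221/250 ≈ 0.884000
step 5 [5y] bond c/1=21/400: DF=(429701/400000 − 21/400·(0.983600+0.948300+0.910300+0.884000))/(1+21/400) = 2087/2500 ≈ 0.834800
step 6 [6y] swap r/1=2029/53581: DF=(1 − 2029/53581·(0.983600+0.948300+0.910300+0.884000+0.834800))/(1+2029/53581) = 7971/10000 ≈ 0.797100
step 7 [7y] bond c/1=3/80: DF=(79727/80000 − 3/80·(0.983600+0.948300+0.910300+0.884000+0.834800+0.797100))/(1+3/80) = 7669/10000 ≈ 0.766900
step 8 [8y] bond c/1=23/400: DF=(895523/800000 − 23/400·(0.983600+0.948300+0.910300+0.884000+0.834800+0.797100+0.766900))/(1+23/400) = 1451/2000 ≈ 0.725500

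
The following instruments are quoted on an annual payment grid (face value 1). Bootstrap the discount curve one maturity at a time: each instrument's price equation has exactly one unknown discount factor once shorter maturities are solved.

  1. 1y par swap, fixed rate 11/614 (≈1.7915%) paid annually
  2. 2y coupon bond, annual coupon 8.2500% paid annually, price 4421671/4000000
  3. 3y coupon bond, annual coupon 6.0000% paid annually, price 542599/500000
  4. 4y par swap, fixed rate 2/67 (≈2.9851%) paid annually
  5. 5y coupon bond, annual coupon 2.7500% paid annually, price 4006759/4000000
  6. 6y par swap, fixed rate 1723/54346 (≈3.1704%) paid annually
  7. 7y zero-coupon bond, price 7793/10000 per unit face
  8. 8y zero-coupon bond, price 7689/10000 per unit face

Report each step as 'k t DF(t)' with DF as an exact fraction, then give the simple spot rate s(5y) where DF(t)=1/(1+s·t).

step 1 [1y] swap r/1=11/614: DF=(1 − 11/614·(0))/(1+11/614) = 614/625 ≈ 0.982400
step 2 [2y] bond c/1=33/400: DF=(4421671/4000000 − 33/400·(0.982400))/(1+33/400) = 9463/10000 ≈ 0.946300
step 3 [3y] bond c/1=3/50: DF=(542599/500000 − 3/50·(0.982400+0.946300))/(1+3/50) = 4573/5000 ≈ 0.914600
step 4 [4y] swap r/1=2/67: DF=(1 − 2/67·(0.982400+0.946300+0.914600))/(1+2/67) = 4443/5000 ≈ 0.888600
step 5 [5y] bond c/1=11/400: DF=(4006759/4000000 − 11/400·(0.982400+0.946300+0.914600+0.888600))/(1+11/400) = 7/8 ≈ 0.875000
step 6 [6y] swap r/1=1723/54346: DF=(1 − 1723/54346·(0.982400+0.946300+0.914600+0.888600+0.875000))/(1+1723/54346) = 8277/10000 ≈ 0.827700
step 7 [7y] zero: DF = P = 7793/10000 ≈ 0.779300
step 8 [8y] zero: DF = P = 7689/10000 ≈ 0.768900

1 1 614/625
2 2 9463/10000
3 3 4573/5000
4 4 4443/5000
5 5 7/8
6 6 8277/10000
7 7 7793/10000
8 8 7689/10000
s(5y) = (1/(7/8) − 1)/(5) = 1/35 ≈ 2.8571%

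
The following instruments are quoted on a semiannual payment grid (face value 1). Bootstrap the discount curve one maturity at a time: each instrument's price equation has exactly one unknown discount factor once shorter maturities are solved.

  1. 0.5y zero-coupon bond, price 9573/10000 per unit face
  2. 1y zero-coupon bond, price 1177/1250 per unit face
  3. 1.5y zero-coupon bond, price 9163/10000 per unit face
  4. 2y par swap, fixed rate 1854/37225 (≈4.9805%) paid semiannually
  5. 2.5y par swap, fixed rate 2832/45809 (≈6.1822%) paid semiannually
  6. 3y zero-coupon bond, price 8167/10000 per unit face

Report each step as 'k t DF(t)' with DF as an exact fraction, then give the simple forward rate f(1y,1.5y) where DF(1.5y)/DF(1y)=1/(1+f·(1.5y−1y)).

step 1 [0.5y] zero: DF = P = 9573/10000 ≈ 0.957300
step 2 [1y] zero: DF = P = 1177/1250 ≈ 0.941600
step 3 [1.5y] zero: DF = P = 9163/10000 ≈ 0.916300
step 4 [2y] swap r/2=927/37225: DF=(1 − 927/37225·(0.957300+0.941600+0.916300))/(1+927/37225) = 9073/10000 ≈ 0.907300
step 5 [2.5y] swap r/2=1416/45809: DF=(1 − 1416/45809·(0.957300+0.941600+0.916300+0.907300))/(1+1416/45809) = 1073/1250 ≈ 0.858400
step 6 [3y] zero: DF = P = 8167/10000 ≈ 0.816700

1 1/2 9573/10000
2 1 1177/1250
3 3/2 9163/10000
4 2 9073/10000
5 5/2 1073/1250
6 3 8167/10000
f(1y,1.5y) = ((1177/1250)/(9163/10000) − 1)/(1/2) = 46/833 ≈ 5.5222%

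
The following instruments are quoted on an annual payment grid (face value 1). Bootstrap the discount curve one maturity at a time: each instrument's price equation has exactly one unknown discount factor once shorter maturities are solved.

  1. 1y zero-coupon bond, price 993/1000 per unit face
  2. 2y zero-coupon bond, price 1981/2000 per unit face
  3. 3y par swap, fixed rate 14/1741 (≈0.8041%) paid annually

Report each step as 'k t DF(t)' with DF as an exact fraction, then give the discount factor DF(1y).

1 1 993/1000
2 2 1981/2000
3 3 4881/5000
DF(1y) = 993/1000 ≈ 0.993000

step 1 [1y] zero: DF = P = 993/1000 ≈ 0.993000
step 2 [2y] zero: DF = P = 1981/2000 ≈ 0.990500
step 3 [3y] swap r/1=14/1741: DF=(1 − 14/1741·(0.993000+0.990500))/(1+14/1741) = 4881/5000 ≈ 0.976200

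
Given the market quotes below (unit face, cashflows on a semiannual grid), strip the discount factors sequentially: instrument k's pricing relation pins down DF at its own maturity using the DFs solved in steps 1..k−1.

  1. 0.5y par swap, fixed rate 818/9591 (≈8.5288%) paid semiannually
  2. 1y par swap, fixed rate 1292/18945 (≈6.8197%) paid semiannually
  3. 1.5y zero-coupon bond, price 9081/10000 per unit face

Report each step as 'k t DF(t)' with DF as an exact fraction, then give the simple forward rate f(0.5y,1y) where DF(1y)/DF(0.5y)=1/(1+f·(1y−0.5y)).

1 1/2 9591/10000
2 1 4677/5000
3 3/2 9081/10000
f(0.5y,1y) = ((9591/10000)/(4677/5000) − 1)/(1/2) = 79/1559 ≈ 5.0674%

step 1 [0.5y] swap r/2=409/9591: DF=(1 − 409/9591·(0))/(1+409/9591) = 9591/10000 ≈ 0.959100
step 2 [1y] swap r/2=646/18945: DF=(1 − 646/18945·(0.959100))/(1+646/18945) = 4677/5000 ≈ 0.935400
step 3 [1.5y] zero: DF = P = 9081/10000 ≈ 0.908100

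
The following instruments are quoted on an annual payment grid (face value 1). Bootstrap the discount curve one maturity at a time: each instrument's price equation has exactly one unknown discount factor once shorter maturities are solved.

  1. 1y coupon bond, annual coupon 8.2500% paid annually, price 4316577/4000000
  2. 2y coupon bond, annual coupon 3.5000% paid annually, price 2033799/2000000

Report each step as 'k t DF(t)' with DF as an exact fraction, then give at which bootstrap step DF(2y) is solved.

step 1 [1y] bond c/1=33/400: DF=(4316577/4000000 − 33/400·(0))/(1+33/400) = 9969/10000 ≈ 0.996900
step 2 [2y] bond c/1=7/200: DF=(2033799/2000000 − 7/200·(0.996900))/(1+7/200) = 593/625 ≈ 0.948800

1 1 9969/10000
2 2 593/625
DF(2y) is solved at step 2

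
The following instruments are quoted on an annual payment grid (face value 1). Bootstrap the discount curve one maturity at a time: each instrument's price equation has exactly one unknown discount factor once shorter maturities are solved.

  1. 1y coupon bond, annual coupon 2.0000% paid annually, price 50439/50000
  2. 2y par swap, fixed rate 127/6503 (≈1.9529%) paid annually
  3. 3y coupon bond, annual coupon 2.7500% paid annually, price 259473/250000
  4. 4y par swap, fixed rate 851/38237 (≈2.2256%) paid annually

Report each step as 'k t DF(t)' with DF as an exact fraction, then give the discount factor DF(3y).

1 1 989/1000
2 2 9619/10000
3 3 9579/10000
4 4 9149/10000
DF(3y) = 9579/10000 ≈ 0.957900

step 1 [1y] bond c/1=1/50: DF=(50439/50000 − 1/50·(0))/(1+1/50) = 989/1000 ≈ 0.989000
step 2 [2y] swap r/1=127/6503: DF=(1 − 127/6503·(0.989000))/(1+127/6503) = 9619/10000 ≈ 0.961900
step 3 [3y] bond c/1=11/400: DF=(259473/250000 − 11/400·(0.989000+0.961900))/(1+11/400) = 9579/10000 ≈ 0.957900
step 4 [4y] swap r/1=851/38237: DF=(1 − 851/38237·(0.989000+0.961900+0.957900))/(1+851/38237) = 9149/10000 ≈ 0.914900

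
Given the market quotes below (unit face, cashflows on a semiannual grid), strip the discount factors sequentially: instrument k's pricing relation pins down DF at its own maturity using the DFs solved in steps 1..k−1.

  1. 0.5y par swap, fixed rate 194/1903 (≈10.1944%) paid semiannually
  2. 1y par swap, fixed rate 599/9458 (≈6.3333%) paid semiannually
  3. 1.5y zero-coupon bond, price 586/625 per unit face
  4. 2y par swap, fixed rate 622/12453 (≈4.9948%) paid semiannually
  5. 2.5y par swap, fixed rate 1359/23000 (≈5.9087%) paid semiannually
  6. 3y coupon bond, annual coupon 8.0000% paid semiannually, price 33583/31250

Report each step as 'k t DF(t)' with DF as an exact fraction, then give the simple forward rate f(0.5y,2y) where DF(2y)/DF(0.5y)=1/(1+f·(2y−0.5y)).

step 1 [0.5y] swap r/2=97/1903: DF=(1 − 97/1903·(0))/(1+97/1903) = 1903/2000 ≈ 0.951500
step 2 [1y] swap r/2=599/18916: DF=(1 − 599/18916·(0.951500))/(1+599/18916) = 9401/10000 ≈ 0.940100
step 3 [1.5y] zero: DF = P = 586/625 ≈ 0.937600
step 4 [2y] swap r/2=311/12453: DF=(1 − 311/12453·(0.951500+0.940100+0.937600))/(1+311/12453) = 9067/10000 ≈ 0.906700
step 5 [2.5y] swap r/2=1359/46000: DF=(1 − 1359/46000·(0.951500+0.940100+0.937600+0.906700))/(1+1359/46000) = 8641/10000 ≈ 0.864100
step 6 [3y] bond c/2=1/25: DF=(33583/31250 − 1/25·(0.951500+0.940100+0.937600+0.906700+0.864100))/(1+1/25) = 2141/2500 ≈ 0.856400

1 1/2 1903/2000
2 1 9401/10000
3 3/2 586/625
4 2 9067/10000
5 5/2 8641/10000
6 3 2141/2500
f(0.5y,2y) = ((1903/2000)/(9067/10000) − 1)/(3/2) = 896/27201 ≈ 3.2940%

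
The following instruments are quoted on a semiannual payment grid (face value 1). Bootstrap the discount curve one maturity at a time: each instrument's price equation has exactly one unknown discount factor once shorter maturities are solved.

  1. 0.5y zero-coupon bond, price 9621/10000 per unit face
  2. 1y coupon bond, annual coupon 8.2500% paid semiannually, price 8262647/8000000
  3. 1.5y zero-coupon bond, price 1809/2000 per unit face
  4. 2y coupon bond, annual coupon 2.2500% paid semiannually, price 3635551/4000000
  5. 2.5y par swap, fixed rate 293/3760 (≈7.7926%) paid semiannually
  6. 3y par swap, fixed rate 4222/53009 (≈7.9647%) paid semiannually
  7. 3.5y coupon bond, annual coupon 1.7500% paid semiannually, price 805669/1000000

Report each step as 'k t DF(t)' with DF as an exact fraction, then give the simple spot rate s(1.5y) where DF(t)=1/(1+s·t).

1 1/2 9621/10000
2 1 4769/5000
3 3/2 1809/2000
4 2 4337/5000
5 5/2 4121/5000
6 3 7889/10000
7 7/2 7527/10000
s(1.5y) = (1/(1809/2000) − 1)/(3/2) = 382/5427 ≈ 7.0389%

step 1 [0.5y] zero: DF = P = 9621/10000 ≈ 0.962100
step 2 [1y] bond c/2=33/800: DF=(8262647/8000000 − 33/800·(0.962100))/(1+33/800) = 4769/5000 ≈ 0.953800
step 3 [1.5y] zero: DF = P = 1809/2000 ≈ 0.904500
step 4 [2y] bond c/2=9/800: DF=(3635551/4000000 − 9/800·(0.962100+0.953800+0.904500))/(1+9/800) = 4337/5000 ≈ 0.867400
step 5 [2.5y] swap r/2=293/7520: DF=(1 − 293/7520·(0.962100+0.953800+0.904500+0.867400))/(1+293/7520) = 4121/5000 ≈ 0.824200
step 6 [3y] swap r/2=2111/53009: DF=(1 − 2111/53009·(0.962100+0.953800+0.904500+0.867400+0.824200))/(1+2111/53009) = 7889/10000 ≈ 0.788900
step 7 [3.5y] bond c/2=7/800: DF=(805669/1000000 − 7/800·(0.962100+0.953800+0.904500+0.867400+0.824200+0.788900))/(1+7/800) = 7527/10000 ≈ 0.752700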